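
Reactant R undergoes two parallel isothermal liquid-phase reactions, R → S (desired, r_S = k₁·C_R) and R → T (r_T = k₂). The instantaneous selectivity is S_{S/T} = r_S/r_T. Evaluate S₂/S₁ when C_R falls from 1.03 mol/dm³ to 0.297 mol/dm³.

S_{S/T} = (k₁/k₂)·C_R, so S₂/S₁ = (C_{R,2}/C_{R,1}).
= 0.297/1.03 = 0.288.

0.288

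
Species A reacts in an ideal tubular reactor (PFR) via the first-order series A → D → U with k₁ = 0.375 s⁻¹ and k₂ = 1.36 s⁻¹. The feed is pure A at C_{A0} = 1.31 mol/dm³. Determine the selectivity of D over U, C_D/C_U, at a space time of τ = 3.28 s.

Solving the coupled first-order balances gives C_D(τ) = [k₁/(k₂−k₁)]·C_{A0}·(e^(−k₁τ) − e^(−k₂τ)).
e^(−k₁τ) = e^(−0.375×3.28) = e^(−1.230) = 0.2923; e^(−k₂τ) = e^(−4.461) = 0.01155.
C_D = 0.375×1.31/(1.36−0.375) × (0.2923−0.01155) = 0.4987×0.2807 = 0.1400 mol/dm³.
C_A = C_{A0}e^(−k₁τ) = 0.3829 mol/dm³, so C_U = C_{A0}−C_A−C_D = 0.7871 mol/dm³; C_D/C_U = 0.178.

0.178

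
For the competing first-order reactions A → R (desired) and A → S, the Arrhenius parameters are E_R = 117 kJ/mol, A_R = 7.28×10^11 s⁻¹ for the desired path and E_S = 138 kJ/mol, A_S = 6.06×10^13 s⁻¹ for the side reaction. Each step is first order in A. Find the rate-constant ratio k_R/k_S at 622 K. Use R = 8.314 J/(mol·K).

k_R/k_S = (A_R/A_S)·exp[−(E_R−E_S)/(RT)] = (A_R/A_S)·exp[(E_S−E_R)/(RT)].
(E_S−E_R)/(RT) = (138−117)×10³/(8.314×622) = 21000/5171 = 4.061.
k_R/k_S = (7.28×10^11/6.06×10^13)·exp(4.061) = 0.01201 × 58.02 = 0.697.
Since E_R < E_S, lowering the temperature improves selectivity toward R.

0.697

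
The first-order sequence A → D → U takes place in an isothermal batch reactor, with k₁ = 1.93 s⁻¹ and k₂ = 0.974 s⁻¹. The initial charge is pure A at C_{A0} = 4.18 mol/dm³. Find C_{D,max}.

2.08 mol/dm³

For a first-order series the maximum intermediate yield is C_{D,max}/C_{A0} = (k₁/k₂)^[k₂/(k₂−k₁)].
= (1.93/0.974)^(0.974/(0.974−1.93)) = (1.982)^(-1.019) = 0.4982.
C_{D,max} = 0.4982×4.18 = 2.08 mol/dm³.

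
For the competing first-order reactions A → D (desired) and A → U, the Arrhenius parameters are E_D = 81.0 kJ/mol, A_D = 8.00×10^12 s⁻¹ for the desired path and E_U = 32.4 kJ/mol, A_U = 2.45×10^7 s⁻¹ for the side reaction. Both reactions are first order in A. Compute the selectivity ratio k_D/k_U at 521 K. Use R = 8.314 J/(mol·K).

k_D/k_U = (A_D/A_U)·exp[−(E_D−E_U)/(RT)] = (A_D/A_U)·exp[(E_U−E_D)/(RT)].
(E_U−E_D)/(RT) = (32.4−81.0)×10³/(8.314×521) = -48600/4332 = -11.22.
k_D/k_U = (8.00×10^12/2.45×10^7)·exp(-11.22) = 3.265×10^5 × 1.340×10^-5 = 4.38.
Since E_D > E_U, raising the temperature improves selectivity toward D.

4.38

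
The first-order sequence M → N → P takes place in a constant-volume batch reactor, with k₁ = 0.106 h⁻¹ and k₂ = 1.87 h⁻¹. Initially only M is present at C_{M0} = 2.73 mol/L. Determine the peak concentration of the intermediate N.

0.130 mol/L

Evaluating C_N at t_opt = ln(k₂/k₁)/(k₂−k₁) gives C_{N,max}/C_{M0} = (k₁/k₂)^[k₂/(k₂−k₁)].
= (0.106/1.87)^(1.87/(1.87−0.106)) = (0.05668)^(1.060) = 0.04770.
C_{N,max} = 0.04770×2.73 = 0.130 mol/L.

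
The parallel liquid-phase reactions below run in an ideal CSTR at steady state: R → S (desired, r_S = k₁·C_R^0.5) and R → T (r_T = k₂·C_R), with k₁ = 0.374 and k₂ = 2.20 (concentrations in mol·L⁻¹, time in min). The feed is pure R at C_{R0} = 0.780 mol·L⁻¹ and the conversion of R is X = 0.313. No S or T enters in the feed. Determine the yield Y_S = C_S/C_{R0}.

Exit C_R = C_{R0}(1−X) = 0.780×0.687 = 0.5359 mol·L⁻¹.
In a CSTR the entire volume is at exit conditions, so r_S = 0.374×0.5359^0.5 = 0.2738 and r_T = 2.20×0.5359 = 1.179.
Fraction of consumed R going to S: r_S/(r_S+r_T) = 0.1885.
C_S = 0.1885·C_{R0}·X = 0.1885×0.780×0.313 = 0.0460 mol·L⁻¹; Y_S = C_S/C_{R0} = 0.0590.

0.0590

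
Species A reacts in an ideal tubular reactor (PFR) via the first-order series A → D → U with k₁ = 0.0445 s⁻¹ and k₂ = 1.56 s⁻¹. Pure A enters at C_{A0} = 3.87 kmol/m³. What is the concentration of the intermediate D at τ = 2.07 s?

The intermediate concentration in a first-order A→B→C sequence is C_D = k₁C_{A0}(e^(−k₁τ) − e^(−k₂τ))/(k₂−k₁).
e^(−k₁τ) = e^(−0.0445×2.07) = e^(−0.09211) = 0.9120; e^(−k₂τ) = e^(−3.229) = 0.03959.
C_D = 0.0445×3.87/(1.56−0.0445) × (0.9120−0.03959) = 0.1136×0.8724 = 0.09914 kmol/m³.

0.0991 kmol/m³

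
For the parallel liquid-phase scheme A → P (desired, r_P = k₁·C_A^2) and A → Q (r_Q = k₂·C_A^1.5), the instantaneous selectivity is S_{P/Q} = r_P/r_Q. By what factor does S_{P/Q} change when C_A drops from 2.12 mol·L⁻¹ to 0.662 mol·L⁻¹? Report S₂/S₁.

S_{P/Q} = (k₁/k₂)·C_A^0.5, so S₂/S₁ = (C_{A,2}/C_{A,1})^0.5.
= (0.662/2.12)^0.5 = (0.3123)^0.5 = 0.559.

0.559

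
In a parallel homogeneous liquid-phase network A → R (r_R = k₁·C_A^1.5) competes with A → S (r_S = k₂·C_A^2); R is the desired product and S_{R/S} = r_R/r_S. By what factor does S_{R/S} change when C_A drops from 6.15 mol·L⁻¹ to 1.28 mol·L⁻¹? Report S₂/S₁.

2.19

S_{R/S} = (k₁/k₂)·C_A^-0.5, so S₂/S₁ = (C_{A,2}/C_{A,1})^-0.5.
= (1.28/6.15)^(-0.5) = (0.2081)^(-0.5) = 2.19.
Selectivity toward R rises as C_A falls — low-concentration operation is favoured.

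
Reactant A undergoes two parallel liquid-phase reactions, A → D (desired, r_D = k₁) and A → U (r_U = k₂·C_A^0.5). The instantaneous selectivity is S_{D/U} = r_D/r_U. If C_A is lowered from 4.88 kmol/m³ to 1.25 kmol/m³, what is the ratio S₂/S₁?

1.98

S_{D/U} = (k₁/k₂)·C_A^-0.5, so S₂/S₁ = (C_{A,2}/C_{A,1})^-0.5.
= (1.25/4.88)^(-0.5) = (0.2561)^(-0.5) = 1.98.
Selectivity toward D rises as C_A falls — low-concentration operation is favoured.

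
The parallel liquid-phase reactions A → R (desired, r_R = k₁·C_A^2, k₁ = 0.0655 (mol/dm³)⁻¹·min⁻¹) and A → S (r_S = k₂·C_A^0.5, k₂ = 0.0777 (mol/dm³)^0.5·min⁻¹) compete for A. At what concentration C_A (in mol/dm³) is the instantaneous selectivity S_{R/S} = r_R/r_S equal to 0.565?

0.766 mol/dm³

S_{R/S} = (k₁/k₂)·C_A^1.5 ⇒ C_A = (S·k₂/k₁)^(1/1.5).
= (0.565×0.0777/0.0655)^(0.6667) = (0.6702)^(0.6667) = 0.766 mol/dm³.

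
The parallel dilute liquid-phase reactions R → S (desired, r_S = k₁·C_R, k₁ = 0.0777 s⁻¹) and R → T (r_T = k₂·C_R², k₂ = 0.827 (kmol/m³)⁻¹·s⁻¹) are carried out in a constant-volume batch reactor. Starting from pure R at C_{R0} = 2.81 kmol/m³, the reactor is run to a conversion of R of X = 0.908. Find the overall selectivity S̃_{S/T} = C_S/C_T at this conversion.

C_R = C_{R0}(1−X) = 0.2585 kmol/m³.
Along a PFR/batch, dC_S/dC_R = −r_S/(r_S+r_T) = −k₁/(k₁+k₂·C_R).
Integrating from C_{R0} to C_R: C_S = (0.0777/0.827)·ln[(0.0777+0.827·2.81)/(0.0777+0.827·0.259)] = 0.09395·ln(2.402/0.2915) = 0.1981 kmol/m³.
C_T = (C_{R0}−C_R)−C_S = 2.353 kmol/m³; S̃_{S/T} = 0.1981/2.353 = 0.0842.

0.0842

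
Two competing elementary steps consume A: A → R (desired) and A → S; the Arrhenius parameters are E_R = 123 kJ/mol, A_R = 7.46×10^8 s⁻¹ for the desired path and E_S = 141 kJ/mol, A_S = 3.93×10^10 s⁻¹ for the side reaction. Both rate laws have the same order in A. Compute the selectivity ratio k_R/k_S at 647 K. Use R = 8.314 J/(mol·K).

With equal orders, S_{R/S} = k_R/k_S = (A_R/A_S)·exp[(E_S−E_R)/(RT)].
(E_S−E_R)/(RT) = (141−123)×10³/(8.314×647) = 18000/5379 = 3.346.
k_R/k_S = (7.46×10^8/3.93×10^10)·exp(3.346) = 0.01898 × 28.40 = 0.539.
Since E_R < E_S, lowering the temperature improves selectivity toward R.

0.539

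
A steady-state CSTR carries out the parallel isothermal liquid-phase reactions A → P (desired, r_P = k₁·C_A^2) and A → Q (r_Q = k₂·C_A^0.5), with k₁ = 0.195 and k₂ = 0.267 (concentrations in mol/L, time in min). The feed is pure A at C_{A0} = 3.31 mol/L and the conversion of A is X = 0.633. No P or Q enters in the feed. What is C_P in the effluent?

Exit C_A = C_{A0}(1−X) = 3.31×0.367 = 1.215 mol/L.
A CSTR operates uniformly at the exit composition, giving r_P = 0.2878 and r_Q = 0.2943 (each k·C_A^n at C_A = 1.215).
Fraction of consumed A going to P: r_P/(r_P+r_Q) = 0.4944.
C_P = 0.4944·C_{A0}·X = 0.4944×3.31×0.633 = 1.04 mol/L.

1.04 mol/L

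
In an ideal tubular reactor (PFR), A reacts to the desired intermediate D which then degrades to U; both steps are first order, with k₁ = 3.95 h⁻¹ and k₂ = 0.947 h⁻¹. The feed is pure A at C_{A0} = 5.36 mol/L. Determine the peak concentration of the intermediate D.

3.42 mol/L

Evaluating C_D at τ_opt = ln(k₂/k₁)/(k₂−k₁) gives C_{D,max}/C_{A0} = (k₁/k₂)^[k₂/(k₂−k₁)].
= (3.95/0.947)^(0.947/(0.947−3.95)) = (4.171)^(-0.3154) = 0.6374.
C_{D,max} = 0.6374×5.36 = 3.42 mol/L.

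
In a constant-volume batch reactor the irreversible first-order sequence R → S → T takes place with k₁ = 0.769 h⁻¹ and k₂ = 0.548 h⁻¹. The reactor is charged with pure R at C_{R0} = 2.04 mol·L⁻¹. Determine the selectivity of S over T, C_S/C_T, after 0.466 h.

7.05

The intermediate concentration in a first-order A→B→C sequence is C_S = k₁C_{R0}(e^(−k₁t) − e^(−k₂t))/(k₂−k₁).
e^(−k₁t) = e^(−0.769×0.466) = e^(−0.3584) = 0.6988; e^(−k₂t) = e^(−0.2554) = 0.7746.
C_S = 0.769×2.04/(0.548−0.769) × (0.6988−0.7746) = (-7.098)×(-0.07581) = 0.5381 mol·L⁻¹.
C_R = C_{R0}e^(−k₁t) = 1.426 mol·L⁻¹, so C_T = C_{R0}−C_R−C_S = 0.07629 mol·L⁻¹; C_S/C_T = 7.05.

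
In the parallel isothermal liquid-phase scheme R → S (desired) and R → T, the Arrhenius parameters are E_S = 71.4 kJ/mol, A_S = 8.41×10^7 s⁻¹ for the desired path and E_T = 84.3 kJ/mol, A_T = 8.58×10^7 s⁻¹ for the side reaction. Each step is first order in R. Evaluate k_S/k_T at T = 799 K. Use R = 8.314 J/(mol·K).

6.83

With equal orders, S_{S/T} = k_S/k_T = (A_S/A_T)·exp[(E_T−E_S)/(RT)].
(E_T−E_S)/(RT) = (84.3−71.4)×10³/(8.314×799) = 12900/6643 = 1.942.
k_S/k_T = (8.41×10^7/8.58×10^7)·exp(1.942) = 0.9802 × 6.972 = 6.83.
Since E_S < E_T, lowering the temperature improves selectivity toward S.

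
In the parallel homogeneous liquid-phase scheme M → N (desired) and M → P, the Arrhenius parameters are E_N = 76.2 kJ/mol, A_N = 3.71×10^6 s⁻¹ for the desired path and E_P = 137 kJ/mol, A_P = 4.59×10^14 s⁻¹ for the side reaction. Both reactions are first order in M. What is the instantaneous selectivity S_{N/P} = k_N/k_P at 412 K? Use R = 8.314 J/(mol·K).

0.413

With equal orders, S_{N/P} = k_N/k_P = (A_N/A_P)·exp[(E_P−E_N)/(RT)].
(E_P−E_N)/(RT) = (137−76.2)×10³/(8.314×412) = 60800/3425 = 17.75.
k_N/k_P = (3.71×10^6/4.59×10^14)·exp(17.75) = 8.083×10^-9 × 5.113×10^7 = 0.413.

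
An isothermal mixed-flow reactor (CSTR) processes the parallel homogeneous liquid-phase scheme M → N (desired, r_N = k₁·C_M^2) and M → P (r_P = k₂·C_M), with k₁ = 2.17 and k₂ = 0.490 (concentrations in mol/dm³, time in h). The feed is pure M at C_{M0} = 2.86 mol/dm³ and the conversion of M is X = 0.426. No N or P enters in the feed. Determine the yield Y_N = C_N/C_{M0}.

0.374

Exit C_M = C_{M0}(1−X) = 2.86×0.574 = 1.642 mol/dm³.
In a CSTR the entire volume is at exit conditions, so r_N = 2.17×1.642^2 = 5.848 and r_P = 0.490×1.642 = 0.8044.
Fraction of consumed M going to N: r_N/(r_N+r_P) = 0.8791.
C_N = 0.8791·C_{M0}·X = 0.8791×2.86×0.426 = 1.07 mol/dm³; Y_N = C_N/C_{M0} = 0.374.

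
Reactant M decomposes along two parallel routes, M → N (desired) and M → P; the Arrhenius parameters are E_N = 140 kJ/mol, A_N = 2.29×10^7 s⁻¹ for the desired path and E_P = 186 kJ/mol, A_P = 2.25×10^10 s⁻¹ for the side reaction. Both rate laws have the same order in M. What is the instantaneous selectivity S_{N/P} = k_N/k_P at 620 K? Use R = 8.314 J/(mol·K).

With equal orders, S_{N/P} = k_N/k_P = (A_N/A_P)·exp[(E_P−E_N)/(RT)].
(E_P−E_N)/(RT) = (186−140)×10³/(8.314×620) = 46000/5155 = 8.924.
k_N/k_P = (2.29×10^7/2.25×10^10)·exp(8.924) = 0.001018 × 7510 = 7.64.

7.64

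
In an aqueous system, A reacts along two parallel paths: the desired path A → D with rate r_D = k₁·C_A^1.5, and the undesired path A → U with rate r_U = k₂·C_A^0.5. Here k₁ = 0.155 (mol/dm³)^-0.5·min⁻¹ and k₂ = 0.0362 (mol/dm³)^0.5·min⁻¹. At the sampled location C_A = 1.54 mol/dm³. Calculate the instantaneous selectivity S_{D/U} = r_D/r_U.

6.59

S_{D/U} = r_D/r_U = (k₁·C_A^1.5)/(k₂·C_A^0.5) = (k₁/k₂)·C_A.
= (0.155×1.540^1.5) / (0.0362×1.540^0.5) = 0.2962/0.04492 = 6.59.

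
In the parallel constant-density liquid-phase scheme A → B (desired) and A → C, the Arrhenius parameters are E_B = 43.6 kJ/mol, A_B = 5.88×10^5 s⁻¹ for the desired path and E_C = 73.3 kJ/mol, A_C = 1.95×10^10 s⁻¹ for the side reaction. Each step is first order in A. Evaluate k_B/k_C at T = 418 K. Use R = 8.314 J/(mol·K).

0.155

Since both paths have the same order in A, the concentration cancels and S_{B/C} = k_B/k_C = (A_B/A_C)·exp[(E_C−E_B)/(RT)].
(E_C−E_B)/(RT) = (73.3−43.6)×10³/(8.314×418) = 29700/3475 = 8.546.
k_B/k_C = (5.88×10^5/1.95×10^10)·exp(8.546) = 3.015×10^-5 × 5147 = 0.155.
Since E_B < E_C, lowering the temperature improves selectivity toward B.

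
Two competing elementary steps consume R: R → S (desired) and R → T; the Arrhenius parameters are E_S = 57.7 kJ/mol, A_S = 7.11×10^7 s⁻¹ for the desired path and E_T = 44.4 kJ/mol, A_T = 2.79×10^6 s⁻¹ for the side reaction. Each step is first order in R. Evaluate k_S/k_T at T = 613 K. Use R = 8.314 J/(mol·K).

Since both paths have the same order in R, the concentration cancels and S_{S/T} = k_S/k_T = (A_S/A_T)·exp[(E_T−E_S)/(RT)].
(E_T−E_S)/(RT) = (44.4−57.7)×10³/(8.314×613) = -13300/5096 = -2.610.
k_S/k_T = (7.11×10^7/2.79×10^6)·exp(-2.610) = 25.48 × 0.07356 = 1.87.
Since E_S > E_T, raising the temperature improves selectivity toward S.

1.87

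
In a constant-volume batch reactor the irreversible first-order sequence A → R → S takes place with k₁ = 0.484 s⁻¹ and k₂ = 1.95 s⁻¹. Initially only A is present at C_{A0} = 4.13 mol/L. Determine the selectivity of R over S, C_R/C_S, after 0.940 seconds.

0.750

The intermediate concentration in a first-order A→B→C sequence is C_R = k₁C_{A0}(e^(−k₁t) − e^(−k₂t))/(k₂−k₁).
e^(−k₁t) = e^(−0.484×0.940) = e^(−0.4550) = 0.6345; e^(−k₂t) = e^(−1.833) = 0.1599.
C_R = 0.484×4.13/(1.95−0.484) × (0.6345−0.1599) = 1.364×0.4745 = 0.6470 mol/L.
C_A = C_{A0}e^(−k₁t) = 2.620 mol/L, so C_S = C_{A0}−C_A−C_R = 0.8626 mol/L; C_R/C_S = 0.750.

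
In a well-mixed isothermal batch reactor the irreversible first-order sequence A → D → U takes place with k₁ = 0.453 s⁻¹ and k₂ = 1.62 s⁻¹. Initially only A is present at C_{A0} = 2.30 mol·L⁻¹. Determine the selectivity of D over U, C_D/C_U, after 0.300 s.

3.71

Solving the coupled first-order balances gives C_D(t) = [k₁/(k₂−k₁)]·C_{A0}·(e^(−k₁t) − e^(−k₂t)).
e^(−k₁t) = e^(−0.453×0.300) = e^(−0.1359) = 0.8729; e^(−k₂t) = e^(−0.4860) = 0.6151.
C_D = 0.453×2.30/(1.62−0.453) × (0.8729−0.6151) = 0.8928×0.2578 = 0.2302 mol·L⁻¹.
C_A = C_{A0}e^(−k₁t) = 2.008 mol·L⁻¹, so C_U = C_{A0}−C_A−C_D = 0.06205 mol·L⁻¹; C_D/C_U = 3.71.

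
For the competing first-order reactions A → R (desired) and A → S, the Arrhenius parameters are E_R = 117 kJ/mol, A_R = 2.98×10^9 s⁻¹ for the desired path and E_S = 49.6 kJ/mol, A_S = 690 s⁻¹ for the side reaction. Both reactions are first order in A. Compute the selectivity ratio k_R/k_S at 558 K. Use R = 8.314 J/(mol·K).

2.12

With equal orders, S_{R/S} = k_R/k_S = (A_R/A_S)·exp[(E_S−E_R)/(RT)].
(E_S−E_R)/(RT) = (49.6−117)×10³/(8.314×558) = -67400/4639 = -14.53.
k_R/k_S = (2.98×10^9/690)·exp(-14.53) = 4.319×10^6 × 4.903×10^-7 = 2.12.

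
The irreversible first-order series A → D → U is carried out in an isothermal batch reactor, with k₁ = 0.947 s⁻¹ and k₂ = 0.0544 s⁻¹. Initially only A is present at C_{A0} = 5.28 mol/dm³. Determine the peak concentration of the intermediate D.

4.44 mol/dm³

For a first-order series the maximum intermediate yield is C_{D,max}/C_{A0} = (k₁/k₂)^[k₂/(k₂−k₁)].
= (0.947/0.0544)^(0.0544/(0.0544−0.947)) = (17.41)^(-0.06095) = 0.8402.
C_{D,max} = 0.8402×5.28 = 4.44 mol/dm³.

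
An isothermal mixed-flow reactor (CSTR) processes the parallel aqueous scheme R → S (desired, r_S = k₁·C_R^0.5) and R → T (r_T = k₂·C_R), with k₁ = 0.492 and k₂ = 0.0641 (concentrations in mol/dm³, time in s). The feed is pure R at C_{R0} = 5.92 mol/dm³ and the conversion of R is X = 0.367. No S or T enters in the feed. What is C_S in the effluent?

Exit C_R = C_{R0}(1−X) = 5.92×0.633 = 3.747 mol/dm³.
In a CSTR the entire volume is at exit conditions, so r_S = 0.492×3.747^0.5 = 0.9524 and r_T = 0.0641×3.747 = 0.2402.
Fraction of consumed R going to S: r_S/(r_S+r_T) = 0.7986.
C_S = 0.7986·C_{R0}·X = 0.7986×5.92×0.367 = 1.74 mol/dm³.

1.74 mol/dm³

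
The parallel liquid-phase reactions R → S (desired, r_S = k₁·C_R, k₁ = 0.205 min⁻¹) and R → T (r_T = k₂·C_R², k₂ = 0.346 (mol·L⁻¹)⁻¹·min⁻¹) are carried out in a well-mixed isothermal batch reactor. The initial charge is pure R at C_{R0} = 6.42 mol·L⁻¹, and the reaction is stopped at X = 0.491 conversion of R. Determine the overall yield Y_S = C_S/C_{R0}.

C_R = C_{R0}(1−X) = 3.268 mol·L⁻¹.
Along a PFR/batch, dC_S/dC_R = −r_S/(r_S+r_T) = −k₁/(k₁+k₂·C_R).
Integrating from C_{R0} to C_R: C_S = (0.205/0.346)·ln[(0.205+0.346·6.42)/(0.205+0.346·3.27)] = 0.5925·ln(2.426/1.336) = 0.3537 mol·L⁻¹.
Y_S = C_S/C_{R0} = 0.3537/6.42 = 0.0551.

0.0551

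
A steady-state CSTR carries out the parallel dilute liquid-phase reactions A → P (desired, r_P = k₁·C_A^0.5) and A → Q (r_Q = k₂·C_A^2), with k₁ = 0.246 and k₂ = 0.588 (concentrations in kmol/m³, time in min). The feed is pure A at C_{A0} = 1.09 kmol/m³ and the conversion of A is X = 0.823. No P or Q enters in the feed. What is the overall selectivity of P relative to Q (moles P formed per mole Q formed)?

4.94

Exit C_A = C_{A0}(1−X) = 1.09×0.177 = 0.1929 kmol/m³.
In a CSTR the entire volume is at exit conditions, so r_P = 0.246×0.1929^0.5 = 0.1081 and r_Q = 0.588×0.1929^2 = 0.02189.
Overall selectivity = C_P/C_Q = r_Pτ/(r_Qτ) = r_P/r_Q = 4.94.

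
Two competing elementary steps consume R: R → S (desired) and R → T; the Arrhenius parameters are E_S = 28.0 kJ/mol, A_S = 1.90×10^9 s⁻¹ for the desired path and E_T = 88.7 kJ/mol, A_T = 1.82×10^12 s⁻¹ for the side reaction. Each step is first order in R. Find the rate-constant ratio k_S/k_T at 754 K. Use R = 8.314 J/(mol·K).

With equal orders, S_{S/T} = k_S/k_T = (A_S/A_T)·exp[(E_T−E_S)/(RT)].
(E_T−E_S)/(RT) = (88.7−28.0)×10³/(8.314×754) = 60700/6269 = 9.683.
k_S/k_T = (1.90×10^9/1.82×10^12)·exp(9.683) = 0.001044 × 16042 = 16.7.
Since E_S < E_T, lowering the temperature improves selectivity toward S.

16.7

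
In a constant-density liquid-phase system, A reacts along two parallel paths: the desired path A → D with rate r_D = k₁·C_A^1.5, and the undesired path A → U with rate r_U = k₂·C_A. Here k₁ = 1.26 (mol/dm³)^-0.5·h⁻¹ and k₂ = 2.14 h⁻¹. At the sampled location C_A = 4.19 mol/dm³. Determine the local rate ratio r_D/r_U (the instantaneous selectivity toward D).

S_{D/U} = r_D/r_U = (k₁·C_A^1.5)/(k₂·C_A) = (k₁/k₂)·C_A^0.5.
= (1.26×4.190^1.5) / (2.14×4.190) = 10.81/8.967 = 1.21.
Since the desired path is higher order in A, keeping C_A high (PFR or concentrated feed) favours D.

1.21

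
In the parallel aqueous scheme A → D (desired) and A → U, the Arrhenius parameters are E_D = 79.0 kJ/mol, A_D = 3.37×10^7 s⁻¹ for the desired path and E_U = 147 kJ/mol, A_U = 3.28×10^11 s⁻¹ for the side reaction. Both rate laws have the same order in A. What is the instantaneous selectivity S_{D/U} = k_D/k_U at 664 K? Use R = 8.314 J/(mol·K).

23.0

With equal orders, S_{D/U} = k_D/k_U = (A_D/A_U)·exp[(E_U−E_D)/(RT)].
(E_U−E_D)/(RT) = (147−79.0)×10³/(8.314×664) = 68000/5520 = 12.32.
k_D/k_U = (3.37×10^7/3.28×10^11)·exp(12.32) = 1.027×10^-4 × 2.236×10^5 = 23.0.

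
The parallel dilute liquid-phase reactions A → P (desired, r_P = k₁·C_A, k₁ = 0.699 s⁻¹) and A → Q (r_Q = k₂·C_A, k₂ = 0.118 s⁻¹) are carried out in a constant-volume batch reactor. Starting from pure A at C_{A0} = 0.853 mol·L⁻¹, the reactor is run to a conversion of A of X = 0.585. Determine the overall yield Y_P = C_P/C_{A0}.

0.501

C_A = C_{A0}(1−X) = 0.3540 mol·L⁻¹.
Both paths are first order in A, so the instantaneous fraction to P is constant: dC_P/d(−C_A) = k₁/(k₁+k₂) = 0.8556.
C_P = 0.8556·(C_{A0}−C_A) = 0.8556×0.4990 = 0.427 mol·L⁻¹.
Y_P = C_P/C_{A0} = 0.4269/0.853 = 0.501.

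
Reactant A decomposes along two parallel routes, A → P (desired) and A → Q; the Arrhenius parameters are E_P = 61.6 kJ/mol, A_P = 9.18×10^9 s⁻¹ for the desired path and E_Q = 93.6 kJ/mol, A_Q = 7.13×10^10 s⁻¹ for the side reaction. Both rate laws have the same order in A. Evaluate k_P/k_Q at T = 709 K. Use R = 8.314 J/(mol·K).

29.3

With equal orders, S_{P/Q} = k_P/k_Q = (A_P/A_Q)·exp[(E_Q−E_P)/(RT)].
(E_Q−E_P)/(RT) = (93.6−61.6)×10³/(8.314×709) = 32000/5895 = 5.429.
k_P/k_Q = (9.18×10^9/7.13×10^10)·exp(5.429) = 0.1288 × 227.8 = 29.3.
Since E_P < E_Q, lowering the temperature improves selectivity toward P.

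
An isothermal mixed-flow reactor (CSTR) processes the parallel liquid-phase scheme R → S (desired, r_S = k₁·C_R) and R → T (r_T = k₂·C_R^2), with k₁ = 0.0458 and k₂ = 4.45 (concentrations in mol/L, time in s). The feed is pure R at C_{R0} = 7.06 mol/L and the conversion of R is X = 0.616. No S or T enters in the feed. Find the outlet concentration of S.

0.0164 mol/L

Exit C_R = C_{R0}(1−X) = 7.06×0.384 = 2.711 mol/L.
In a CSTR the entire volume is at exit conditions, so r_S = 0.0458×2.711 = 0.1242 and r_T = 4.45×2.711^2 = 32.71.
Fraction of consumed R going to S: r_S/(r_S+r_T) = 0.003782.
C_S = 0.003782·C_{R0}·X = 0.003782×7.06×0.616 = 0.0164 mol/L.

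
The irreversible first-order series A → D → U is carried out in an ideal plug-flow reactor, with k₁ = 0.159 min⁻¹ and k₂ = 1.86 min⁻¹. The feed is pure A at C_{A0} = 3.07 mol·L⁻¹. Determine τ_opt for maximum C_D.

1.45 min

The intermediate peaks when r₁ = r₂, i.e. k₁e^(−k₁τ) = k₂e^(−k₂τ), giving τ_opt = ln(k₂/k₁)/(k₂−k₁).
= ln(1.86/0.159)/(1.86−0.159) = ln(11.70)/1.701 = 2.459/1.701 = 1.45 min.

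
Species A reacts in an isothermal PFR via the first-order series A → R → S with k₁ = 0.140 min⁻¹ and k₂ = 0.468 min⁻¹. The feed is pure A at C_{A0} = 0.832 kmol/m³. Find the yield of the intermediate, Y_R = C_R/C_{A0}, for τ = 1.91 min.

0.152

For first-order series with pure A initially, C_R(τ) = k₁C_{A0}/(k₂−k₁)·(e^(−k₁τ) − e^(−k₂τ)).
e^(−k₁τ) = e^(−0.140×1.91) = e^(−0.2674) = 0.7654; e^(−k₂τ) = e^(−0.8939) = 0.4091.
C_R = 0.140×0.832/(0.468−0.140) × (0.7654−0.4091) = 0.3551×0.3563 = 0.1265 kmol/m³.
Y_R = C_R/C_{A0} = 0.1265/0.832 = 0.152.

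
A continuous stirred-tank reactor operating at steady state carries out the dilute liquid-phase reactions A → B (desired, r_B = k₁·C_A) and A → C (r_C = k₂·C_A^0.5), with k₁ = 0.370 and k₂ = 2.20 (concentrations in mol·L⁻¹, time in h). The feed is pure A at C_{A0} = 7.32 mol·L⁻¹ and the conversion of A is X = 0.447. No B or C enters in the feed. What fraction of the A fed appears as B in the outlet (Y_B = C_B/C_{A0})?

0.113

Exit C_A = C_{A0}(1−X) = 7.32×0.553 = 4.048 mol·L⁻¹.
In a CSTR the entire volume is at exit conditions, so r_B = 0.370×4.048 = 1.498 and r_C = 2.20×4.048^0.5 = 4.426.
Fraction of consumed A going to B: r_B/(r_B+r_C) = 0.2528.
C_B = 0.2528·C_{A0}·X = 0.2528×7.32×0.447 = 0.827 mol·L⁻¹; Y_B = C_B/C_{A0} = 0.113.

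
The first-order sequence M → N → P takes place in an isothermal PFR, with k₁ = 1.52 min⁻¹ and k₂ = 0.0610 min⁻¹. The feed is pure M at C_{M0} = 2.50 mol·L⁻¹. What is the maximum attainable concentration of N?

At the optimum, C_{N,max}/C_{M0} = (k₁/k₂)^[k₂/(k₂−k₁)].
= (1.52/0.0610)^(0.0610/(0.0610−1.52)) = (24.92)^(-0.04181) = 0.8742.
C_{N,max} = 0.8742×2.50 = 2.19 mol·L⁻¹.

2.19 mol·L⁻¹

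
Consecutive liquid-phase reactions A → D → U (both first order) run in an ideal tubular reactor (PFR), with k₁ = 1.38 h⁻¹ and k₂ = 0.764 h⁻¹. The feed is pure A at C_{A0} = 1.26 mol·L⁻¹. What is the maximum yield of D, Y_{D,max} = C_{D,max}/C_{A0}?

0.480

At the optimum, C_{D,max}/C_{A0} = (k₁/k₂)^[k₂/(k₂−k₁)].
= (1.38/0.764)^(0.764/(0.764−1.38)) = (1.806)^(-1.240) = 0.4803.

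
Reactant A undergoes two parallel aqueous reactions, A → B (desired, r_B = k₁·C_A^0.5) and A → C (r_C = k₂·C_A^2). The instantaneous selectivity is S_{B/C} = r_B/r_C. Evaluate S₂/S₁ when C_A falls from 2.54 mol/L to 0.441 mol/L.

S_{B/C} = (k₁/k₂)·C_A^-1.5, so S₂/S₁ = (C_{A,2}/C_{A,1})^-1.5.
= (0.441/2.54)^(-1.5) = (0.1736)^(-1.5) = 13.8.
Selectivity toward B rises as C_A falls — low-concentration operation is favoured.

13.8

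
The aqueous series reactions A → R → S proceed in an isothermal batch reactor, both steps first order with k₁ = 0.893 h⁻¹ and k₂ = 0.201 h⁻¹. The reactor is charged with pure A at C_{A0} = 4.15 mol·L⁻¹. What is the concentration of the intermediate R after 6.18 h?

1.52 mol·L⁻¹

For first-order series with pure A initially, C_R(t) = k₁C_{A0}/(k₂−k₁)·(e^(−k₁t) − e^(−k₂t)).
e^(−k₁t) = e^(−0.893×6.18) = e^(−5.519) = 0.004011; e^(−k₂t) = e^(−1.242) = 0.2888.
C_R = 0.893×4.15/(0.201−0.893) × (0.004011−0.2888) = (-5.355)×(-0.2847) = 1.525 mol·L⁻¹.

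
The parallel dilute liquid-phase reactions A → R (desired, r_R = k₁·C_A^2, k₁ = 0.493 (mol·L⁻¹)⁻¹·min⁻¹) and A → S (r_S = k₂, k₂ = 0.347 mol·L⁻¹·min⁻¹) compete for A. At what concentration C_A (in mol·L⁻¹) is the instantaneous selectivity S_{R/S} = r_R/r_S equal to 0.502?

0.594 mol·L⁻¹

S_{R/S} = (k₁/k₂)·C_A^2 ⇒ C_A = (S·k₂/k₁)^(0.5).
= (0.502×0.347/0.493)^(0.5) = (0.3533)^(0.5) = 0.594 mol·L⁻¹.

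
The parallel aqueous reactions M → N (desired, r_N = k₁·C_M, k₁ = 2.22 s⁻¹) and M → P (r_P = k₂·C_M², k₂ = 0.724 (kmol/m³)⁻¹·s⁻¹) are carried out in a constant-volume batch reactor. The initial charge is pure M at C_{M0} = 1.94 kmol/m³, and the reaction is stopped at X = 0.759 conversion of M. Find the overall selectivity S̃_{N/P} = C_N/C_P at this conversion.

2.64

C_M = C_{M0}(1−X) = 0.4675 kmol/m³.
Along a PFR/batch, dC_N/dC_M = −r_N/(r_N+r_P) = −k₁/(k₁+k₂·C_M).
Integrating from C_{M0} to C_M: C_N = (2.22/0.724)·ln[(2.22+0.724·1.94)/(2.22+0.724·0.468)] = 3.066·ln(3.625/2.558) = 1.068 kmol/m³.
C_P = (C_{M0}−C_M)−C_N = 0.4044 kmol/m³; S̃_{N/P} = 1.068/0.4044 = 2.64.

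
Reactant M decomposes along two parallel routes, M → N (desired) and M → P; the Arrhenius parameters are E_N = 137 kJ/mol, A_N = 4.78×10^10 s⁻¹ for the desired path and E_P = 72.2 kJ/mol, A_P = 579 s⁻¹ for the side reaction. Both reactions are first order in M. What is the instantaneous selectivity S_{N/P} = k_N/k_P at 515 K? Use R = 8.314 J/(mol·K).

22.1

Since both paths have the same order in M, the concentration cancels and S_{N/P} = k_N/k_P = (A_N/A_P)·exp[(E_P−E_N)/(RT)].
(E_P−E_N)/(RT) = (72.2−137)×10³/(8.314×515) = -64800/4282 = -15.13.
k_N/k_P = (4.78×10^10/579)·exp(-15.13) = 8.256×10^7 × 2.675×10^-7 = 22.1.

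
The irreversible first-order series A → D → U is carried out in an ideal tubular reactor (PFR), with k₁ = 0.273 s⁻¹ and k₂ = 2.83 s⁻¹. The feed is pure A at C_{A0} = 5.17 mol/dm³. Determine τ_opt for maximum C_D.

0.915 s

Setting dC_D/dτ = 0 gives τ_opt = ln(k₂/k₁)/(k₂−k₁).
= ln(2.83/0.273)/(2.83−0.273) = ln(10.37)/2.557 = 2.339/2.557 = 0.915 s.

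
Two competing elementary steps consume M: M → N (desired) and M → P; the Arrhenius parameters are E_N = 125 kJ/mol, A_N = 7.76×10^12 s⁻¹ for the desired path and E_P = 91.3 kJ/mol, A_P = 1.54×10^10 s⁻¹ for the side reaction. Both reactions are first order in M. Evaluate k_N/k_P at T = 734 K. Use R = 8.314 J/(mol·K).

With equal orders, S_{N/P} = k_N/k_P = (A_N/A_P)·exp[(E_P−E_N)/(RT)].
(E_P−E_N)/(RT) = (91.3−125)×10³/(8.314×734) = -33700/6102 = -5.522.
k_N/k_P = (7.76×10^12/1.54×10^10)·exp(-5.522) = 503.9 × 0.003996 = 2.01.

2.01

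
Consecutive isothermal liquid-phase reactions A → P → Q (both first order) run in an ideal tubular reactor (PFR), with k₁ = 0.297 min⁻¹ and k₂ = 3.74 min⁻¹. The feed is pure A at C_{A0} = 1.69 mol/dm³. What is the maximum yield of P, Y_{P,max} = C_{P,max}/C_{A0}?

0.0638

Evaluating C_P at τ_opt = ln(k₂/k₁)/(k₂−k₁) gives C_{P,max}/C_{A0} = (k₁/k₂)^[k₂/(k₂−k₁)].
= (0.297/3.74)^(3.74/(3.74−0.297)) = (0.07941)^(1.086) = 0.06382.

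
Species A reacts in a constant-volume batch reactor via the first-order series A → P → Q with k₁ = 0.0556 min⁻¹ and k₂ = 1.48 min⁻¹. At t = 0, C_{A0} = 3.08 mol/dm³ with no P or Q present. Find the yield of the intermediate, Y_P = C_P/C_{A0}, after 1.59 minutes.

0.0320

For first-order series with pure A initially, C_P(t) = k₁C_{A0}/(k₂−k₁)·(e^(−k₁t) − e^(−k₂t)).
e^(−k₁t) = e^(−0.0556×1.59) = e^(−0.08840) = 0.9154; e^(−k₂t) = e^(−2.353) = 0.09506.
C_P = 0.0556×3.08/(1.48−0.0556) × (0.9154−0.09506) = 0.1202×0.8203 = 0.09862 mol/dm³.
Y_P = C_P/C_{A0} = 0.09862/3.08 = 0.0320.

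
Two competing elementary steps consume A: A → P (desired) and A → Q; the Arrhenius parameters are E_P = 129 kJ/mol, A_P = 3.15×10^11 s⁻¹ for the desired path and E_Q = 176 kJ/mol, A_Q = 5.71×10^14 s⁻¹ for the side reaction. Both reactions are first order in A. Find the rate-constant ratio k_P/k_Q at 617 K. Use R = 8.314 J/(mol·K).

With equal orders, S_{P/Q} = k_P/k_Q = (A_P/A_Q)·exp[(E_Q−E_P)/(RT)].
(E_Q−E_P)/(RT) = (176−129)×10³/(8.314×617) = 47000/5130 = 9.162.
k_P/k_Q = (3.15×10^11/5.71×10^14)·exp(9.162) = 5.517×10^-4 × 9531 = 5.26.
Since E_P < E_Q, lowering the temperature improves selectivity toward P.

5.26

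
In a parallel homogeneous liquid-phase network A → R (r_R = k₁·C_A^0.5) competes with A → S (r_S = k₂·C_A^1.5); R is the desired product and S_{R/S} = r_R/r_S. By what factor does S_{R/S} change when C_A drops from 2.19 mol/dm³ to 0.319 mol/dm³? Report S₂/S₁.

6.87

S_{R/S} = (k₁/k₂)·C_A⁻¹, so S₂/S₁ = (C_{A,2}/C_{A,1})⁻¹.
= 2.19/0.319 = 6.87.
Selectivity toward R rises as C_A falls — low-concentration operation is favoured.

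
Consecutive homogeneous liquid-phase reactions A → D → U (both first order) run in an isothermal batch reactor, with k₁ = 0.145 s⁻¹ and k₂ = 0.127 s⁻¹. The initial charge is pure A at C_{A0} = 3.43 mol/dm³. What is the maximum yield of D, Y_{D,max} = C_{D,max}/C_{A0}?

0.393

Evaluating C_D at t_opt = ln(k₂/k₁)/(k₂−k₁) gives C_{D,max}/C_{A0} = (k₁/k₂)^[k₂/(k₂−k₁)].
= (0.145/0.127)^(0.127/(0.127−0.145)) = (1.142)^(-7.056) = 0.3925.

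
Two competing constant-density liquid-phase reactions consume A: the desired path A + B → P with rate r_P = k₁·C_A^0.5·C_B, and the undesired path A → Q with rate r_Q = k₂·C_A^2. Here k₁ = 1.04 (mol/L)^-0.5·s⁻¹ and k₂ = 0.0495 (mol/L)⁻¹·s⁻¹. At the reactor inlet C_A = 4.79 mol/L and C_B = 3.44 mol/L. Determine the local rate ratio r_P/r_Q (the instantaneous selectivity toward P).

6.89

S_{P/Q} = r_P/r_Q = (k₁·C_A^0.5·C_B)/(k₂·C_A^2) = (k₁/k₂)·C_A^-1.5·C_B.
= (1.04×4.790^0.5×3.440) / (0.0495×4.790^2) = 7.830/1.136 = 6.89.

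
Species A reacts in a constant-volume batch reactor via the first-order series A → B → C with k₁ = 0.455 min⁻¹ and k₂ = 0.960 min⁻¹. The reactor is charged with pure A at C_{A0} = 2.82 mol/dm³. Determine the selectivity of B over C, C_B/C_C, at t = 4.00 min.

Solving the coupled first-order balances gives C_B(t) = [k₁/(k₂−k₁)]·C_{A0}·(e^(−k₁t) − e^(−k₂t)).
e^(−k₁t) = e^(−0.455×4.00) = e^(−1.820) = 0.1620; e^(−k₂t) = e^(−3.840) = 0.02149.
C_B = 0.455×2.82/(0.960−0.455) × (0.1620−0.02149) = 2.541×0.1405 = 0.3571 mol/dm³.
C_A = C_{A0}e^(−k₁t) = 0.4569 mol/dm³, so C_C = C_{A0}−C_A−C_B = 2.006 mol/dm³; C_B/C_C = 0.178.

0.178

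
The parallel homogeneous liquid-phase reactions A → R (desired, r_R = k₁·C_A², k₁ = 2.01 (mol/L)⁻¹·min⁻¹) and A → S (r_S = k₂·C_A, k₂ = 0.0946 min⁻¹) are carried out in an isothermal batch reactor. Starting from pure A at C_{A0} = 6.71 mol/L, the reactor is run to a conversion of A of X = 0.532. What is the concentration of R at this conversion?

3.53 mol/L

C_A = C_{A0}(1−X) = 3.140 mol/L.
Along a PFR/batch, dC_S/dC_A = −r_S/(r_R+r_S) = −k₂/(k₂+k₁·C_A).
Integrating from C_{A0} to C_A: C_S = (0.0946/2.01)·ln[(0.0946+2.01·6.71)/(0.0946+2.01·3.14)] = 0.04706·ln(13.58/6.407) = 0.03536 mol/L.
Then C_R = (C_{A0}−C_A) − C_S = 3.570 − 0.03536 = 3.534 mol/L.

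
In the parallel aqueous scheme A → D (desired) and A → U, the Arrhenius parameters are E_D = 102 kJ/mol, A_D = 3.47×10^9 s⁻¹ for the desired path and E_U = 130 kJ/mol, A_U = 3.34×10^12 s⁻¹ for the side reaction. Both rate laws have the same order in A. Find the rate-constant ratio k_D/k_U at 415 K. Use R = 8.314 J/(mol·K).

With equal orders, S_{D/U} = k_D/k_U = (A_D/A_U)·exp[(E_U−E_D)/(RT)].
(E_U−E_D)/(RT) = (130−102)×10³/(8.314×415) = 28000/3450 = 8.115.
k_D/k_U = (3.47×10^9/3.34×10^12)·exp(8.115) = 0.001039 × 3345 = 3.48.
Since E_D < E_U, lowering the temperature improves selectivity toward D.

3.48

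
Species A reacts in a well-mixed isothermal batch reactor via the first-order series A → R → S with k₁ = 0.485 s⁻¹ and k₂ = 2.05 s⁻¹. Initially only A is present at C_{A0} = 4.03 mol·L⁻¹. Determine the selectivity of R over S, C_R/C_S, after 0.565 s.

For first-order series with pure A initially, C_R(t) = k₁C_{A0}/(k₂−k₁)·(e^(−k₁t) − e^(−k₂t)).
e^(−k₁t) = e^(−0.485×0.565) = e^(−0.2740) = 0.7603; e^(−k₂t) = e^(−1.158) = 0.3140.
C_R = 0.485×4.03/(2.05−0.485) × (0.7603−0.3140) = 1.249×0.4463 = 0.5574 mol·L⁻¹.
C_A = C_{A0}e^(−k₁t) = 3.064 mol·L⁻¹, so C_S = C_{A0}−C_A−C_R = 0.4086 mol·L⁻¹; C_R/C_S = 1.36.

1.36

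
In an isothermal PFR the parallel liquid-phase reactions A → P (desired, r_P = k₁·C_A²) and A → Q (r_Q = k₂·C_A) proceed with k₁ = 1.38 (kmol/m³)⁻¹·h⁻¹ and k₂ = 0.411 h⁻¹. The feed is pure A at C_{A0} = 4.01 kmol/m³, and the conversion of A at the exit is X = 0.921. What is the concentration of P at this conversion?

C_A = C_{A0}(1−X) = 0.3168 kmol/m³.
Along a PFR/batch, dC_Q/dC_A = −r_Q/(r_P+r_Q) = −k₂/(k₂+k₁·C_A).
Integrating from C_{A0} to C_A: C_Q = (0.411/1.38)·ln[(0.411+1.38·4.01)/(0.411+1.38·0.317)] = 0.2978·ln(5.945/0.8482) = 0.5799 kmol/m³.
Then C_P = (C_{A0}−C_A) − C_Q = 3.693 − 0.5799 = 3.113 kmol/m³.

3.11 kmol/m³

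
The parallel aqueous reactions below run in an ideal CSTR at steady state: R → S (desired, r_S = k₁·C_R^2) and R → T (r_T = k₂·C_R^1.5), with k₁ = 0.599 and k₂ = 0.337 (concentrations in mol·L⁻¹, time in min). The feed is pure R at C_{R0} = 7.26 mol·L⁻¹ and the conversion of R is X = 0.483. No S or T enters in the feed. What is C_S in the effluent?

Exit C_R = C_{R0}(1−X) = 7.26×0.517 = 3.753 mol·L⁻¹.
Rates in a CSTR are evaluated at the outlet concentration: r_S = 0.599×3.753^2 = 8.439, r_T = 0.337×3.753^1.5 = 2.451.
Fraction of consumed R going to S: r_S/(r_S+r_T) = 0.7750.
C_S = 0.7750·C_{R0}·X = 0.7750×7.26×0.483 = 2.72 mol·L⁻¹.

2.72 mol·L⁻¹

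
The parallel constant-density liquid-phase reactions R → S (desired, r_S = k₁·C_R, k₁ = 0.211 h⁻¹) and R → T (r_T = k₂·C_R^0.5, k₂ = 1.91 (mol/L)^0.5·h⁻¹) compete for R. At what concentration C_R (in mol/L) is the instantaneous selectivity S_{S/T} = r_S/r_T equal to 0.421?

S_{S/T} = (k₁/k₂)·C_R^0.5 ⇒ C_R = (S·k₂/k₁)^(2).
= (0.421×1.91/0.211)^(2) = (3.811)^(2) = 14.5 mol/L.

14.5 mol/L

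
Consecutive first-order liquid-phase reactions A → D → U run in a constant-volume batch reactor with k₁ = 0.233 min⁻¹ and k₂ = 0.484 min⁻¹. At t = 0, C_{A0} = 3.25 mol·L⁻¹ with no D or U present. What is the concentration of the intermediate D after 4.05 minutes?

0.749 mol·L⁻¹

For first-order series with pure A initially, C_D(t) = k₁C_{A0}/(k₂−k₁)·(e^(−k₁t) − e^(−k₂t)).
e^(−k₁t) = e^(−0.233×4.05) = e^(−0.9436) = 0.3892; e^(−k₂t) = e^(−1.960) = 0.1408.
C_D = 0.233×3.25/(0.484−0.233) × (0.3892−0.1408) = 3.017×0.2484 = 0.7493 mol·L⁻¹.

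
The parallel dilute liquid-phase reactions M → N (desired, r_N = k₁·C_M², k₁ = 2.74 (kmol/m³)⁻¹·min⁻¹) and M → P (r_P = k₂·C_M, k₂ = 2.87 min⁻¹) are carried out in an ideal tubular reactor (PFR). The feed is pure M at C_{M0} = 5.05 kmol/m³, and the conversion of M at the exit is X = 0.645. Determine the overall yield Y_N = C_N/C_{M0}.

C_M = C_{M0}(1−X) = 1.793 kmol/m³.
Along a PFR/batch, dC_P/dC_M = −r_P/(r_N+r_P) = −k₂/(k₂+k₁·C_M).
Integrating from C_{M0} to C_M: C_P = (2.87/2.74)·ln[(2.87+2.74·5.05)/(2.87+2.74·1.79)] = 1.047·ln(16.71/7.782) = 0.8002 kmol/m³.
Then C_N = (C_{M0}−C_M) − C_P = 3.257 − 0.8002 = 2.457 kmol/m³.
Y_N = C_N/C_{M0} = 2.457/5.05 = 0.487.

0.487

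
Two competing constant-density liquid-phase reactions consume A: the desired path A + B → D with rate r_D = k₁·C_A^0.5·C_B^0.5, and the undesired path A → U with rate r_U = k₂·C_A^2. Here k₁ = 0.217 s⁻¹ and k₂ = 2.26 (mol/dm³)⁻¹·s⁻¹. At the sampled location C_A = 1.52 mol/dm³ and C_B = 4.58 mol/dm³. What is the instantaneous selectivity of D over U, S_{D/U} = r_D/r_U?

S_{D/U} = r_D/r_U = (k₁·C_A^0.5·C_B^0.5)/(k₂·C_A^2) = (k₁/k₂)·C_A^-1.5·C_B^0.5.
= (0.217×1.520^0.5×4.580^0.5) / (2.26×1.520^2) = 0.5726/5.222 = 0.110.
The undesired path is higher order in A, so low C_A (CSTR or dilute feed) favours D.

0.110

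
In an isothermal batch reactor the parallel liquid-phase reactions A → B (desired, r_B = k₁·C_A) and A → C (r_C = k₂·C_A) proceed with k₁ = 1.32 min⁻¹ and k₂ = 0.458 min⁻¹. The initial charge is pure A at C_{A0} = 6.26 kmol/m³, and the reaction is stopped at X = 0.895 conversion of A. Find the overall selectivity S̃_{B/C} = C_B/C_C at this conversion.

2.88

C_A = C_{A0}(1−X) = 0.6573 kmol/m³.
Both paths are first order in A, so the instantaneous fraction to B is constant: dC_B/d(−C_A) = k₁/(k₁+k₂) = 0.7424.
C_B = 0.7424·(C_{A0}−C_A) = 0.7424×5.603 = 4.16 kmol/m³.
C_C = (C_{A0}−C_A)−C_B = 1.443 kmol/m³; S̃_{B/C} = 4.159/1.443 = 2.88.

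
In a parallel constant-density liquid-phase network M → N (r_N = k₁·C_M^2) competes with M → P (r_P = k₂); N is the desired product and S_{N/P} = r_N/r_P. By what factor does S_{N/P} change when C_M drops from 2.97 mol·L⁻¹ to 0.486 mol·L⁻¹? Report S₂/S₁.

S_{N/P} = (k₁/k₂)·C_M^2, so S₂/S₁ = (C_{M,2}/C_{M,1})^2.
= (0.486/2.97)^2 = (0.1636)^2 = 0.0268.
Selectivity toward N falls as C_M falls — high-concentration operation is favoured.

0.0268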